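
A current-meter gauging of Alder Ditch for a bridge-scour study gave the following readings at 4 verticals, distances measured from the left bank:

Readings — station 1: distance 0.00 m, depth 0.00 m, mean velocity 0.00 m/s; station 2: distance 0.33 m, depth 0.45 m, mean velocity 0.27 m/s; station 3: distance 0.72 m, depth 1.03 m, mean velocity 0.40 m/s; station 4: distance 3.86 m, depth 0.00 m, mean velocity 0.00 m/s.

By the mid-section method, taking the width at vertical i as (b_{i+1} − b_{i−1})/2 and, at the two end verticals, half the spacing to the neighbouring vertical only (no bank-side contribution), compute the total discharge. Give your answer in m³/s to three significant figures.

0.771 m³/s

w_2 = (0.72 − 0.00)/2 = 0.36 m; q_2 = 0.27 × 0.45 × 0.36 = 0.04374 m³/s
w_3 = (3.86 − 0.33)/2 = 1.765 m; q_3 = 0.40 × 1.03 × 1.765 = 0.7272 m³/s
Stations 1, 4 contribute zero (depth or velocity is 0).
Q = Σ qᵢ = 0.7709 m³/s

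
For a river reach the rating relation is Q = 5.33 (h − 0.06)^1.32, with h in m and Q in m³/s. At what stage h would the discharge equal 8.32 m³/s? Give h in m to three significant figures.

h − h₀ = (Q/C)^(1/b) = (8.32/5.33)^(1/1.32) = 1.401 m
h = 0.06 + 1.401 = 1.461 m

1.46 m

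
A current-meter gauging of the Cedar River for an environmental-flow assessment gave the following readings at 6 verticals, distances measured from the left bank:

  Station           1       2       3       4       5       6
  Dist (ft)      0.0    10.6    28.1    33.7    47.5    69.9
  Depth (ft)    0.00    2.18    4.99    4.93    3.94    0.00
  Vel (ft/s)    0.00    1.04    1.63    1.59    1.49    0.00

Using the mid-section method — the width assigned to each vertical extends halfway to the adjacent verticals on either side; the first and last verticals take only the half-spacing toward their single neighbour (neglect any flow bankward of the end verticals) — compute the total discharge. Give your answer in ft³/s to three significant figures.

308 ft³/s

w_2 = (28.1 − 0.0)/2 = 14.05 ft; q_2 = 1.04 × 2.18 × 14.05 = 31.85 ft³/s
w_3 = (33.7 − 10.6)/2 = 11.55 ft; q_3 = 1.63 × 4.99 × 11.55 = 93.94 ft³/s
w_4 = (47.5 − 28.1)/2 = 9.7 ft; q_4 = 1.59 × 4.93 × 9.7 = 76.04 ft³/s
w_5 = (69.9 − 33.7)/2 = 18.1 ft; q_5 = 1.49 × 3.94 × 18.1 = 106.3 ft³/s
Stations 1, 6 contribute zero (depth or velocity is 0).
Q = Σ qᵢ = 308.1 ft³/s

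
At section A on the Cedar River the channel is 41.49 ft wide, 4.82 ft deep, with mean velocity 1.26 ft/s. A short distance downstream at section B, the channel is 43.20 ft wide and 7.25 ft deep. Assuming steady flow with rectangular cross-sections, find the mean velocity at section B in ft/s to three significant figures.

Q = A₁V₁ = (41.49×4.82) × 1.26 = 252.0 ft³/s
A₂ = 43.20 × 7.25 = 313.2 ft²
V₂ = Q/A₂ = 252.0/313.2 = 0.8045 ft/s

0.805 ft/s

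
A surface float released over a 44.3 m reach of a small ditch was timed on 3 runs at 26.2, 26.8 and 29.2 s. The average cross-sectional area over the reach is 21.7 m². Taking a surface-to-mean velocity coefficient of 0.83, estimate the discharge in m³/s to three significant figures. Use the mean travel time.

29.1 m³/s

t̄ = (26.2 + 26.8 + 29.2) / 3 = 27.4 s
v_surface = L / t̄ = 44.3 / 27.4 = 1.617 m/s
v_mean = 0.83 × 1.617 = 1.342 m/s
Q = A × v_mean = 21.7 × 1.342 = 29.12 m³/s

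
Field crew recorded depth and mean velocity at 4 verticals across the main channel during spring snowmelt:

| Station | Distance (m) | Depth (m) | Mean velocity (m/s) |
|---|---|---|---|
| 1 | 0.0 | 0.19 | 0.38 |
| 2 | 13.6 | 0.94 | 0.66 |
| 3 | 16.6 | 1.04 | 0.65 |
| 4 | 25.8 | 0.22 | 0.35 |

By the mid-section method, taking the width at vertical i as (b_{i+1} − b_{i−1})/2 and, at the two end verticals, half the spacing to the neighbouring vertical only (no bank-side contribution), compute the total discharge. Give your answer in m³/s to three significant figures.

10.1 m³/s

w_1 = (13.6 − 0.0)/2 = 6.8 m; q_1 = 0.38 × 0.19 × 6.8 = 0.4910 m³/s
w_2 = (16.6 − 0.0)/2 = 8.3 m; q_2 = 0.66 × 0.94 × 8.3 = 5.149 m³/s
w_3 = (25.8 − 13.6)/2 = 6.1 m; q_3 = 0.65 × 1.04 × 6.1 = 4.124 m³/s
w_4 = (25.8 − 16.6)/2 = 4.6 m; q_4 = 0.35 × 0.22 × 4.6 = 0.3542 m³/s
Q = Σ qᵢ = 10.12 m³/s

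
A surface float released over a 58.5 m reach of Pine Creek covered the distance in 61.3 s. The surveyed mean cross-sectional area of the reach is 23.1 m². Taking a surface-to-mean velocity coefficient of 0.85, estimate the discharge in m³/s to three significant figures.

v_surface = L / t̄ = 58.5 / 61.3 = 0.9543 m/s
v_mean = 0.85 × 0.9543 = 0.8112 m/s
Q = A × v_mean = 23.1 × 0.8112 = 18.74 m³/s

18.7 m³/s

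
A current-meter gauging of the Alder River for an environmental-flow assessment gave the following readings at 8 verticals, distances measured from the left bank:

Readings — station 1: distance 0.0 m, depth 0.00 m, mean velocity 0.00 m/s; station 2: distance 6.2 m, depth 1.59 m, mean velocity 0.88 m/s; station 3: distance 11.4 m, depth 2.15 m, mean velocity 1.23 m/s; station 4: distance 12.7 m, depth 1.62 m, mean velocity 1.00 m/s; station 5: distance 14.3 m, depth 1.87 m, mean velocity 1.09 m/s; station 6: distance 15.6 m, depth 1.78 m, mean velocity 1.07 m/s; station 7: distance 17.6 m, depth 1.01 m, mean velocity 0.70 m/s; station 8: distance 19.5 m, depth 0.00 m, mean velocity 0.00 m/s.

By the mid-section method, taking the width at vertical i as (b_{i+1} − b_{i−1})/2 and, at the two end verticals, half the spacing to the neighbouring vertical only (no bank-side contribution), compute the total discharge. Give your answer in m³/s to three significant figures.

w_2 = (11.4 − 0.0)/2 = 5.7 m; q_2 = 0.88 × 1.59 × 5.7 = 7.975 m³/s
w_3 = (12.7 − 6.2)/2 = 3.25 m; q_3 = 1.23 × 2.15 × 3.25 = 8.595 m³/s
w_4 = (14.3 − 11.4)/2 = 1.45 m; q_4 = 1.00 × 1.62 × 1.45 = 2.349 m³/s
w_5 = (15.6 − 12.7)/2 = 1.45 m; q_5 = 1.09 × 1.87 × 1.45 = 2.956 m³/s
w_6 = (17.6 − 14.3)/2 = 1.65 m; q_6 = 1.07 × 1.78 × 1.65 = 3.143 m³/s
w_7 = (19.5 − 15.6)/2 = 1.95 m; q_7 = 0.70 × 1.01 × 1.95 = 1.379 m³/s
Stations 1, 8 contribute zero (depth or velocity is 0).
Q = Σ qᵢ = 26.40 m³/s

26.4 m³/s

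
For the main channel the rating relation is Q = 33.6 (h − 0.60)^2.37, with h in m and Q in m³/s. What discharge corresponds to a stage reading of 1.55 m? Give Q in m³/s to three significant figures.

29.8 m³/s

Q = 33.6 × (1.55 − 0.60)^2.37 = 33.6 × 0.95^2.37 = 29.75 m³/s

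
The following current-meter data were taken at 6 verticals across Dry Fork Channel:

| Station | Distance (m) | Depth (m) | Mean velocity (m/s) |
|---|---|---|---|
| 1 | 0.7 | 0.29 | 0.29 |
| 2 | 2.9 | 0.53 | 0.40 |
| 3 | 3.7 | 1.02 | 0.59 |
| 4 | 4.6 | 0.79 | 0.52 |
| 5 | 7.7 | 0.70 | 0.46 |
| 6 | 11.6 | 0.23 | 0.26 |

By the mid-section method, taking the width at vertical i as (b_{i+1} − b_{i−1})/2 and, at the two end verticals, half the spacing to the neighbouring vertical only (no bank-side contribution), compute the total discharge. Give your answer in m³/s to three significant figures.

2.99 m³/s

w_1 = (2.9 − 0.7)/2 = 1.1 m; q_1 = 0.29 × 0.29 × 1.1 = 0.09251 m³/s
w_2 = (3.7 − 0.7)/2 = 1.5 m; q_2 = 0.40 × 0.53 × 1.5 = 0.3180 m³/s
w_3 = (4.6 − 2.9)/2 = 0.85 m; q_3 = 0.59 × 1.02 × 0.85 = 0.5115 m³/s
w_4 = (7.7 − 3.7)/2 = 2 m; q_4 = 0.52 × 0.79 × 2 = 0.8216 m³/s
w_5 = (11.6 − 4.6)/2 = 3.5 m; q_5 = 0.46 × 0.70 × 3.5 = 1.127 m³/s
w_6 = (11.6 − 7.7)/2 = 1.95 m; q_6 = 0.26 × 0.23 × 1.95 = 0.1166 m³/s
Q = Σ qᵢ = 2.987 m³/s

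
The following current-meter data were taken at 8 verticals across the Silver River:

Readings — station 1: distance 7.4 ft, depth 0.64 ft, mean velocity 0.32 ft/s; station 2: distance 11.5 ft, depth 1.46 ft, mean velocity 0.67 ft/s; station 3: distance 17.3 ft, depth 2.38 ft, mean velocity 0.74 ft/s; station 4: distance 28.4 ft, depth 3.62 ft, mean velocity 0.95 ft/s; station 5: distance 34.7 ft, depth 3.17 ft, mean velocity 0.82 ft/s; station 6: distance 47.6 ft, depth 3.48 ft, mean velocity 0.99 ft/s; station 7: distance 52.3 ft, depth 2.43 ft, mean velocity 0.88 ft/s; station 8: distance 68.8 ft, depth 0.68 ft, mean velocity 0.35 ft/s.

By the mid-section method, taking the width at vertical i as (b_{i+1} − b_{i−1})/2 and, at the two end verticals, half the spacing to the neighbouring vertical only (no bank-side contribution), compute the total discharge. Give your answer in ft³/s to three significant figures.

130 ft³/s

w_1 = (11.5 − 7.4)/2 = 2.05 ft; q_1 = 0.32 × 0.64 × 2.05 = 0.4198 ft³/s
w_2 = (17.3 − 7.4)/2 = 4.95 ft; q_2 = 0.67 × 1.46 × 4.95 = 4.842 ft³/s
w_3 = (28.4 − 11.5)/2 = 8.45 ft; q_3 = 0.74 × 2.38 × 8.45 = 14.88 ft³/s
w_4 = (34.7 − 17.3)/2 = 8.7 ft; q_4 = 0.95 × 3.62 × 8.7 = 29.92 ft³/s
w_5 = (47.6 − 28.4)/2 = 9.6 ft; q_5 = 0.82 × 3.17 × 9.6 = 24.95 ft³/s
w_6 = (52.3 − 34.7)/2 = 8.8 ft; q_6 = 0.99 × 3.48 × 8.8 = 30.32 ft³/s
w_7 = (68.8 − 47.6)/2 = 10.6 ft; q_7 = 0.88 × 2.43 × 10.6 = 22.67 ft³/s
w_8 = (68.8 − 52.3)/2 = 8.25 ft; q_8 = 0.35 × 0.68 × 8.25 = 1.964 ft³/s
Q = Σ qᵢ = 130.0 ft³/s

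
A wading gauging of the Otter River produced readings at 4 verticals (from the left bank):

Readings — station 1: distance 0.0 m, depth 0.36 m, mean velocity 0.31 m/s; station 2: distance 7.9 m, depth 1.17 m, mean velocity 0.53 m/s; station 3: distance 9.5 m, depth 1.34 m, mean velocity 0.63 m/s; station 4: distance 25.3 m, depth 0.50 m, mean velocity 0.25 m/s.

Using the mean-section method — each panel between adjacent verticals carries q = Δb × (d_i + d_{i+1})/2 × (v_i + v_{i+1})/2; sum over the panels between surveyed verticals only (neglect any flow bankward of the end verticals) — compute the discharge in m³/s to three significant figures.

10.1 m³/s

Panel 1-2: Δb = 7.9 m, d̄ = (0.36+1.17)/2 = 0.765, v̄ = (0.31+0.53)/2 = 0.42 → q = 7.9×0.765×0.42 = 2.538 m³/s
Panel 2-3: Δb = 1.6 m, d̄ = (1.17+1.34)/2 = 1.255, v̄ = (0.53+0.63)/2 = 0.58 → q = 1.6×1.255×0.58 = 1.165 m³/s
Panel 3-4: Δb = 15.8 m, d̄ = (1.34+0.50)/2 = 0.92, v̄ = (0.63+0.25)/2 = 0.44 → q = 15.8×0.92×0.44 = 6.396 m³/s
Q = Σ q = 10.10 m³/s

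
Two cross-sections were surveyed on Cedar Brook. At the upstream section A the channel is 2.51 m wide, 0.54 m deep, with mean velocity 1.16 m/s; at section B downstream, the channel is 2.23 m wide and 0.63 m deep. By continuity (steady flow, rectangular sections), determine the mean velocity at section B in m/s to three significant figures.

Q = A₁V₁ = (2.51×0.54) × 1.16 = 1.572 m³/s
A₂ = 2.23 × 0.63 = 1.405 m²
V₂ = Q/A₂ = 1.572/1.405 = 1.119 m/s

1.12 m/s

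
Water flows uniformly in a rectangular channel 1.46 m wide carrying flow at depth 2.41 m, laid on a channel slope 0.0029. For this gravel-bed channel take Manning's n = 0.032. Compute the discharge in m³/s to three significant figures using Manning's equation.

A = b·y = 1.46 × 2.41 = 3.519 m²
P = b + 2y = 1.46 + 2×2.41 = 6.280 m
R = A/P = 3.519/6.280 = 0.5603 m
Q = (1/n)·A·R^(2/3)·S^(1/2) = (1/0.032) × 3.519 × 0.5603^(2/3) × 0.0029^(1/2) = 4.024 m³/s

4.02 m³/s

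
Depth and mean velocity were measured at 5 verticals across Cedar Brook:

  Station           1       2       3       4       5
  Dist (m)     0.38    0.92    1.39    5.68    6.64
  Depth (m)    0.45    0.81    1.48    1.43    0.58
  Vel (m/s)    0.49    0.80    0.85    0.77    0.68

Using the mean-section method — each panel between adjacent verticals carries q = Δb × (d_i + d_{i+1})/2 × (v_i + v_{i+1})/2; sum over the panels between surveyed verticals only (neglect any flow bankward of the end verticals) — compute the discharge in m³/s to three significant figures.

Panel 1-2: Δb = 0.54 m, d̄ = (0.45+0.81)/2 = 0.63, v̄ = (0.49+0.80)/2 = 0.645 → q = 0.54×0.63×0.645 = 0.2194 m³/s
Panel 2-3: Δb = 0.47 m, d̄ = (0.81+1.48)/2 = 1.145, v̄ = (0.80+0.85)/2 = 0.825 → q = 0.47×1.145×0.825 = 0.4440 m³/s
Panel 3-4: Δb = 4.29 m, d̄ = (1.48+1.43)/2 = 1.455, v̄ = (0.85+0.77)/2 = 0.81 → q = 4.29×1.455×0.81 = 5.056 m³/s
Panel 4-5: Δb = 0.96 m, d̄ = (1.43+0.58)/2 = 1.005, v̄ = (0.77+0.68)/2 = 0.725 → q = 0.96×1.005×0.725 = 0.6995 m³/s
Q = Σ q = 6.419 m³/s

6.42 m³/s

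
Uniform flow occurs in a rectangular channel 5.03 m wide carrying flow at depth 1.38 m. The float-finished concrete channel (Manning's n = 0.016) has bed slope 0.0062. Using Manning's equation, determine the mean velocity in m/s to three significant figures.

4.56 m/s

A = b·y = 5.03 × 1.38 = 6.941 m²
P = b + 2y = 5.03 + 2×1.38 = 7.790 m
R = A/P = 6.941/7.790 = 0.8911 m
Q = (1/n)·A·R^(2/3)·S^(1/2) = (1/0.016) × 6.941 × 0.8911^(2/3) × 0.0062^(1/2) = 31.63 m³/s
V = Q/A = 31.63/6.941 = 4.557 m/s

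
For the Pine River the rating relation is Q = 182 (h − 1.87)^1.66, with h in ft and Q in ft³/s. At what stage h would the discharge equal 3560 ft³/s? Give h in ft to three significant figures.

h − h₀ = (Q/C)^(1/b) = (3560/182)^(1/1.66) = 5.997 ft
h = 1.87 + 5.997 = 7.867 ft

7.87 ft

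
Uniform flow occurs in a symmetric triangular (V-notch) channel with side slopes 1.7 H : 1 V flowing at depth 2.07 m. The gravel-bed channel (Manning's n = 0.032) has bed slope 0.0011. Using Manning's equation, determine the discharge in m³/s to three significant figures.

7.00 m³/s

A = z·y² = 1.7×2.07² = 7.284 m²
P = 2y√(1+z²) = 2×2.07×√(1+1.7²) = 8.165 m
R = A/P = 7.284/8.165 = 0.8921 m
Q = (1/n)·A·R^(2/3)·S^(1/2) = (1/0.032) × 7.284 × 0.8921^(2/3) × 0.0011^(1/2) = 6.996 m³/s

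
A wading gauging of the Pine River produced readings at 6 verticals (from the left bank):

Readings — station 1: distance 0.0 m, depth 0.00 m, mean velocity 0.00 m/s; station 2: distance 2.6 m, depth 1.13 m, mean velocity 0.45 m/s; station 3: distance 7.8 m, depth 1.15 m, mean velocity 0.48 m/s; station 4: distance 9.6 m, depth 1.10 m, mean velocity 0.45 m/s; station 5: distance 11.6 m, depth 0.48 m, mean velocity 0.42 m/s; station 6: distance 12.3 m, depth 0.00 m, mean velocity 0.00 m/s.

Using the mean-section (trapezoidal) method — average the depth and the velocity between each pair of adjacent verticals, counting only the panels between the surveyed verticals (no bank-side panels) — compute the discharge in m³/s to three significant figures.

4.75 m³/s

Panel 1-2: Δb = 2.6 m, d̄ = (0.00+1.13)/2 = 0.565, v̄ = (0.00+0.45)/2 = 0.225 → q = 2.6×0.565×0.225 = 0.3305 m³/s
Panel 2-3: Δb = 5.2 m, d̄ = (1.13+1.15)/2 = 1.14, v̄ = (0.45+0.48)/2 = 0.465 → q = 5.2×1.14×0.465 = 2.757 m³/s
Panel 3-4: Δb = 1.8 m, d̄ = (1.15+1.10)/2 = 1.125, v̄ = (0.48+0.45)/2 = 0.465 → q = 1.8×1.125×0.465 = 0.9416 m³/s
Panel 4-5: Δb = 2 m, d̄ = (1.10+0.48)/2 = 0.79, v̄ = (0.45+0.42)/2 = 0.435 → q = 2×0.79×0.435 = 0.6873 m³/s
Panel 5-6: Δb = 0.7 m, d̄ = (0.48+0.00)/2 = 0.24, v̄ = (0.42+0.00)/2 = 0.21 → q = 0.7×0.24×0.21 = 0.03528 m³/s
Q = Σ q = 4.751 m³/s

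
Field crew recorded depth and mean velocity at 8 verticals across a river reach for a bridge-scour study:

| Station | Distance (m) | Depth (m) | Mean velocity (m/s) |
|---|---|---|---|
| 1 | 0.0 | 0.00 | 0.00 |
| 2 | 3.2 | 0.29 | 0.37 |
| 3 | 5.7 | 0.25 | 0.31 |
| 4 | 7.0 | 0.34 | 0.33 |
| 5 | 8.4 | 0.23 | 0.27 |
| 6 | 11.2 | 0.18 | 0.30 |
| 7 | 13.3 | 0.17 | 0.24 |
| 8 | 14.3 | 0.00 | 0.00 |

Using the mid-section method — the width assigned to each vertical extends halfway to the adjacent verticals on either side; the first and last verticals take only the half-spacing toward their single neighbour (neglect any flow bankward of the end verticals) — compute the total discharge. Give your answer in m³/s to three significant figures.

w_2 = (5.7 − 0.0)/2 = 2.85 m; q_2 = 0.37 × 0.29 × 2.85 = 0.3058 m³/s
w_3 = (7.0 − 3.2)/2 = 1.9 m; q_3 = 0.31 × 0.25 × 1.9 = 0.1473 m³/s
w_4 = (8.4 − 5.7)/2 = 1.35 m; q_4 = 0.33 × 0.34 × 1.35 = 0.1515 m³/s
w_5 = (11.2 − 7.0)/2 = 2.1 m; q_5 = 0.27 × 0.23 × 2.1 = 0.1304 m³/s
w_6 = (13.3 − 8.4)/2 = 2.45 m; q_6 = 0.30 × 0.18 × 2.45 = 0.1323 m³/s
w_7 = (14.3 − 11.2)/2 = 1.55 m; q_7 = 0.24 × 0.17 × 1.55 = 0.06324 m³/s
Stations 1, 8 contribute zero (depth or velocity is 0).
Q = Σ qᵢ = 0.9305 m³/s

0.930 m³/s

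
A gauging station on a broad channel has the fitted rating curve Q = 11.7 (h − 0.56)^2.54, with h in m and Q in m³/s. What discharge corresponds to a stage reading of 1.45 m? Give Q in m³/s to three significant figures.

8.70 m³/s

Q = 11.7 × (1.45 − 0.56)^2.54 = 11.7 × 0.89^2.54 = 8.702 m³/s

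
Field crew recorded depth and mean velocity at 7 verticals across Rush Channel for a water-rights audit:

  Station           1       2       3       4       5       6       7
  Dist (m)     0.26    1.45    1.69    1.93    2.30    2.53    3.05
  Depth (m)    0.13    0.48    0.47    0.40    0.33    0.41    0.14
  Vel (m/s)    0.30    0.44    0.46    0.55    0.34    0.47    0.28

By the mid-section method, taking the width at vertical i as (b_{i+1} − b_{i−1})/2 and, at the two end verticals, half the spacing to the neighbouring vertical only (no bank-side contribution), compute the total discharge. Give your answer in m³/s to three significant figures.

0.409 m³/s

w_1 = (1.45 − 0.26)/2 = 0.595 m; q_1 = 0.30 × 0.13 × 0.595 = 0.02321 m³/s
w_2 = (1.69 − 0.26)/2 = 0.715 m; q_2 = 0.44 × 0.48 × 0.715 = 0.1510 m³/s
w_3 = (1.93 − 1.45)/2 = 0.24 m; q_3 = 0.46 × 0.47 × 0.24 = 0.05189 m³/s
w_4 = (2.30 − 1.69)/2 = 0.305 m; q_4 = 0.55 × 0.40 × 0.305 = 0.06710 m³/s
w_5 = (2.53 − 1.93)/2 = 0.3 m; q_5 = 0.34 × 0.33 × 0.3 = 0.03366 m³/s
w_6 = (3.05 − 2.30)/2 = 0.375 m; q_6 = 0.47 × 0.41 × 0.375 = 0.07226 m³/s
w_7 = (3.05 − 2.53)/2 = 0.26 m; q_7 = 0.28 × 0.14 × 0.26 = 0.01019 m³/s
Q = Σ qᵢ = 0.4093 m³/s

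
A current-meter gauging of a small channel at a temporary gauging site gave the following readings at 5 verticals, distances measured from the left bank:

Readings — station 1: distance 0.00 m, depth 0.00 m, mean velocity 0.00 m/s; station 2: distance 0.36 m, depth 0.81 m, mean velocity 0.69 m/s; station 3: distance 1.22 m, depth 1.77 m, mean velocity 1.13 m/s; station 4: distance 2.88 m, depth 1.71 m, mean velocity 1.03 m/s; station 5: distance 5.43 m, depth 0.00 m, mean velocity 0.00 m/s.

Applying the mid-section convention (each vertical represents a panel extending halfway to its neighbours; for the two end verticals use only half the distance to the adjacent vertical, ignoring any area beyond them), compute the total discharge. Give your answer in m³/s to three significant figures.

6.57 m³/s

w_2 = (1.22 − 0.00)/2 = 0.61 m; q_2 = 0.69 × 0.81 × 0.61 = 0.3409 m³/s
w_3 = (2.88 − 0.36)/2 = 1.26 m; q_3 = 1.13 × 1.77 × 1.26 = 2.520 m³/s
w_4 = (5.43 − 1.22)/2 = 2.105 m; q_4 = 1.03 × 1.71 × 2.105 = 3.708 m³/s
Stations 1, 5 contribute zero (depth or velocity is 0).
Q = Σ qᵢ = 6.569 m³/s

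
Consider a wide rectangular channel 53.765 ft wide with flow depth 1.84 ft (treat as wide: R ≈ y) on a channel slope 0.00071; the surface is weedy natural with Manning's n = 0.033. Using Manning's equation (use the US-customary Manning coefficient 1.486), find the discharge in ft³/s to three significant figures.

178 ft³/s

A = b·y = 53.765 × 1.84 = 98.93 ft²
Wide channel: R ≈ y = 1.84 ft
Q = (1.486/n)·A·R^(2/3)·S^(1/2) = (1.486/0.033) × 98.93 × 1.840^(2/3) × 0.00071^(1/2) = 178.2 ft³/s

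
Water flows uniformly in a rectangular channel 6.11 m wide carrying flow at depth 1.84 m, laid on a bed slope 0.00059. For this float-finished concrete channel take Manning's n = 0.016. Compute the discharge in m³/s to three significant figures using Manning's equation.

18.7 m³/s

A = b·y = 6.11 × 1.84 = 11.24 m²
P = b + 2y = 6.11 + 2×1.84 = 9.790 m
R = A/P = 11.24/9.790 = 1.148 m
Q = (1/n)·A·R^(2/3)·S^(1/2) = (1/0.016) × 11.24 × 1.148^(2/3) × 0.00059^(1/2) = 18.72 m³/s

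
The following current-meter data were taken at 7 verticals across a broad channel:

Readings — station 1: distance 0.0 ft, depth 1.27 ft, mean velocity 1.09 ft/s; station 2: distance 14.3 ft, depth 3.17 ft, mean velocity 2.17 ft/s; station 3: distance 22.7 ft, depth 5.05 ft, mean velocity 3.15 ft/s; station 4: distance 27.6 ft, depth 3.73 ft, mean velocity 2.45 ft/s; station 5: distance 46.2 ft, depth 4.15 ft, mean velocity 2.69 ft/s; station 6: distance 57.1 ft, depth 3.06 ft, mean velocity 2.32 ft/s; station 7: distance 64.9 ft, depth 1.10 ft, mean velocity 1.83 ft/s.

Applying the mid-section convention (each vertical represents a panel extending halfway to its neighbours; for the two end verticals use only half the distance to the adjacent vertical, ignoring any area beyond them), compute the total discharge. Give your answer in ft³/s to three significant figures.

540 ft³/s

w_1 = (14.3 − 0.0)/2 = 7.15 ft; q_1 = 1.09 × 1.27 × 7.15 = 9.898 ft³/s
w_2 = (22.7 − 0.0)/2 = 11.35 ft; q_2 = 2.17 × 3.17 × 11.35 = 78.08 ft³/s
w_3 = (27.6 − 14.3)/2 = 6.65 ft; q_3 = 3.15 × 5.05 × 6.65 = 105.8 ft³/s
w_4 = (46.2 − 22.7)/2 = 11.75 ft; q_4 = 2.45 × 3.73 × 11.75 = 107.4 ft³/s
w_5 = (57.1 − 27.6)/2 = 14.75 ft; q_5 = 2.69 × 4.15 × 14.75 = 164.7 ft³/s
w_6 = (64.9 − 46.2)/2 = 9.35 ft; q_6 = 2.32 × 3.06 × 9.35 = 66.38 ft³/s
w_7 = (64.9 − 57.1)/2 = 3.9 ft; q_7 = 1.83 × 1.10 × 3.9 = 7.851 ft³/s
Q = Σ qᵢ = 540.0 ft³/s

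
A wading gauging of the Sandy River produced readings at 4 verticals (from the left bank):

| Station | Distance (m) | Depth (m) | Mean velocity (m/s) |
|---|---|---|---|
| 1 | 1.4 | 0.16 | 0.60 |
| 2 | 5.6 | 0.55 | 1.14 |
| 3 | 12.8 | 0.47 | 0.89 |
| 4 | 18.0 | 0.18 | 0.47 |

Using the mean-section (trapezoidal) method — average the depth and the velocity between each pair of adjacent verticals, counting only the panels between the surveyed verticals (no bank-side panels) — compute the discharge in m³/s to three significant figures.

6.17 m³/s

Panel 1-2: Δb = 4.2 m, d̄ = (0.16+0.55)/2 = 0.355, v̄ = (0.60+1.14)/2 = 0.87 → q = 4.2×0.355×0.87 = 1.297 m³/s
Panel 2-3: Δb = 7.2 m, d̄ = (0.55+0.47)/2 = 0.51, v̄ = (1.14+0.89)/2 = 1.015 → q = 7.2×0.51×1.015 = 3.727 m³/s
Panel 3-4: Δb = 5.2 m, d̄ = (0.47+0.18)/2 = 0.325, v̄ = (0.89+0.47)/2 = 0.68 → q = 5.2×0.325×0.68 = 1.149 m³/s
Q = Σ q = 6.173 m³/s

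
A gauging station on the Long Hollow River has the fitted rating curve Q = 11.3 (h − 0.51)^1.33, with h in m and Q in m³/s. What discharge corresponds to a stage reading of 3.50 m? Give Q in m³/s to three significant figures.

Q = 11.3 × (3.50 − 0.51)^1.33 = 11.3 × 2.99^1.33 = 48.50 m³/s

48.5 m³/s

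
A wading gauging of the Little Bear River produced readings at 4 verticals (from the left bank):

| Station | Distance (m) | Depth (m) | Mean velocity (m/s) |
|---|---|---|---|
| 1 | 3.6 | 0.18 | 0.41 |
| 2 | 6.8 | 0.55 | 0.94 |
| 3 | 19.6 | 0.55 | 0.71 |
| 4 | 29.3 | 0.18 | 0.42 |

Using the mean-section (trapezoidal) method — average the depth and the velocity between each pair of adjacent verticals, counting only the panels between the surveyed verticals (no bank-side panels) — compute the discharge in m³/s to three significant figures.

8.60 m³/s

Panel 1-2: Δb = 3.2 m, d̄ = (0.18+0.55)/2 = 0.365, v̄ = (0.41+0.94)/2 = 0.675 → q = 3.2×0.365×0.675 = 0.7884 m³/s
Panel 2-3: Δb = 12.8 m, d̄ = (0.55+0.55)/2 = 0.55, v̄ = (0.94+0.71)/2 = 0.825 → q = 12.8×0.55×0.825 = 5.808 m³/s
Panel 3-4: Δb = 9.7 m, d̄ = (0.55+0.18)/2 = 0.365, v̄ = (0.71+0.42)/2 = 0.565 → q = 9.7×0.365×0.565 = 2.000 m³/s
Q = Σ q = 8.597 m³/s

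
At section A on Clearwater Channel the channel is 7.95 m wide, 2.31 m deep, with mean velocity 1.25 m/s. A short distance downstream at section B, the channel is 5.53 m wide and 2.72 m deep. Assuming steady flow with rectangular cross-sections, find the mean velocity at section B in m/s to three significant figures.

Q = A₁V₁ = (7.95×2.31) × 1.25 = 22.96 m³/s
A₂ = 5.53 × 2.72 = 15.04 m²
V₂ = Q/A₂ = 22.96/15.04 = 1.526 m/s

1.53 m/s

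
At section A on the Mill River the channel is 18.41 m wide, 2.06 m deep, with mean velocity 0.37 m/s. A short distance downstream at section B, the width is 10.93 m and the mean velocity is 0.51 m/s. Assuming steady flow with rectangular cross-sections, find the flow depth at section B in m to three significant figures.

2.52 m

Q = A₁V₁ = (18.41×2.06) × 0.37 = 14.03 m³/s
d₂ = Q/(b₂ V₂) = 14.03/(10.93×0.51) = 2.517 m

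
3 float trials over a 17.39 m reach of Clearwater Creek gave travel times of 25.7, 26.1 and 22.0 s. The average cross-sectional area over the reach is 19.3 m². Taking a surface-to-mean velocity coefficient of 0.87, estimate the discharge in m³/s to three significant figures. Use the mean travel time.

11.9 m³/s

t̄ = (25.7 + 26.1 + 22.0) / 3 = 24.6 s
v_surface = L / t̄ = 17.39 / 24.6 = 0.7069 m/s
v_mean = 0.87 × 0.7069 = 0.6150 m/s
Q = A × v_mean = 19.3 × 0.6150 = 11.87 m³/s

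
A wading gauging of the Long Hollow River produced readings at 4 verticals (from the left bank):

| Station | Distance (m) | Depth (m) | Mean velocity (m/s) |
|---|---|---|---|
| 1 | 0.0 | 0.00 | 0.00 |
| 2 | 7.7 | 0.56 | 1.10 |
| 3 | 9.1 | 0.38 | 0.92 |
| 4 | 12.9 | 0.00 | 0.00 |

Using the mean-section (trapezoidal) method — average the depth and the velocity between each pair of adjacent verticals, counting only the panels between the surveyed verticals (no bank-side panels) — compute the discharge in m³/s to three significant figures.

Panel 1-2: Δb = 7.7 m, d̄ = (0.00+0.56)/2 = 0.28, v̄ = (0.00+1.10)/2 = 0.55 → q = 7.7×0.28×0.55 = 1.186 m³/s
Panel 2-3: Δb = 1.4 m, d̄ = (0.56+0.38)/2 = 0.47, v̄ = (1.10+0.92)/2 = 1.01 → q = 1.4×0.47×1.01 = 0.6646 m³/s
Panel 3-4: Δb = 3.8 m, d̄ = (0.38+0.00)/2 = 0.19, v̄ = (0.92+0.00)/2 = 0.46 → q = 3.8×0.19×0.46 = 0.3321 m³/s
Q = Σ q = 2.183 m³/s

2.18 m³/s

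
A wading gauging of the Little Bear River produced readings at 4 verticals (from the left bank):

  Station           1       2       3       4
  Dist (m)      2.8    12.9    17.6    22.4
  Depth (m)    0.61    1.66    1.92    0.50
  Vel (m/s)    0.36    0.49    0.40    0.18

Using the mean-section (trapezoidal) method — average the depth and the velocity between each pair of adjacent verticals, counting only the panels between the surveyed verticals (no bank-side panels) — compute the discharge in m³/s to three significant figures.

10.3 m³/s

Panel 1-2: Δb = 10.1 m, d̄ = (0.61+1.66)/2 = 1.135, v̄ = (0.36+0.49)/2 = 0.425 → q = 10.1×1.135×0.425 = 4.872 m³/s
Panel 2-3: Δb = 4.7 m, d̄ = (1.66+1.92)/2 = 1.79, v̄ = (0.49+0.40)/2 = 0.445 → q = 4.7×1.79×0.445 = 3.744 m³/s
Panel 3-4: Δb = 4.8 m, d̄ = (1.92+0.50)/2 = 1.21, v̄ = (0.40+0.18)/2 = 0.29 → q = 4.8×1.21×0.29 = 1.684 m³/s
Q = Σ q = 10.30 m³/s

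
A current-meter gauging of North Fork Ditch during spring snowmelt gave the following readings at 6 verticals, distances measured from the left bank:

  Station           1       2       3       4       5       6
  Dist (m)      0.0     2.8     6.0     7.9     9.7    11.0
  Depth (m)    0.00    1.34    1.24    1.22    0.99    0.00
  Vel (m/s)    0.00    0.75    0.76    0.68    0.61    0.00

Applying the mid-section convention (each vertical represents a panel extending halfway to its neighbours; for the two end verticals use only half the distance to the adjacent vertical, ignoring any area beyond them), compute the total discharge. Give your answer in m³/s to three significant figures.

7.89 m³/s

w_2 = (6.0 − 0.0)/2 = 3 m; q_2 = 0.75 × 1.34 × 3 = 3.015 m³/s
w_3 = (7.9 − 2.8)/2 = 2.55 m; q_3 = 0.76 × 1.24 × 2.55 = 2.403 m³/s
w_4 = (9.7 − 6.0)/2 = 1.85 m; q_4 = 0.68 × 1.22 × 1.85 = 1.535 m³/s
w_5 = (11.0 − 7.9)/2 = 1.55 m; q_5 = 0.61 × 0.99 × 1.55 = 0.9360 m³/s
Stations 1, 6 contribute zero (depth or velocity is 0).
Q = Σ qᵢ = 7.889 m³/s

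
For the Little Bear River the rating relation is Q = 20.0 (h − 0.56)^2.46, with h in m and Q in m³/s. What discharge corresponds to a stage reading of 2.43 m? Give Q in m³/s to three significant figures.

Q = 20.0 × (2.43 − 0.56)^2.46 = 20.0 × 1.87^2.46 = 93.27 m³/s

93.3 m³/s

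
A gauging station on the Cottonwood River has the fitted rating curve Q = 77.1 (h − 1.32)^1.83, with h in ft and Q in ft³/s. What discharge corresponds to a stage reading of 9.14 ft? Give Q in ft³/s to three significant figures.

3320 ft³/s

Q = 77.1 × (9.14 − 1.32)^1.83 = 77.1 × 7.82^1.83 = 3324 ft³/s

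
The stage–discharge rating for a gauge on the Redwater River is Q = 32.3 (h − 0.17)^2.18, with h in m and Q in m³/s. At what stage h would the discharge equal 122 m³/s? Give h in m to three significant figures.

h − h₀ = (Q/C)^(1/b) = (122/32.3)^(1/2.18) = 1.840 m
h = 0.17 + 1.840 = 2.010 m

2.01 m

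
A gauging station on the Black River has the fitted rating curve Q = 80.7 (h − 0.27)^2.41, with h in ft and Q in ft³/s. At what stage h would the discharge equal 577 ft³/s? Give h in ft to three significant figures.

2.53 ft

h − h₀ = (Q/C)^(1/b) = (577/80.7)^(1/2.41) = 2.262 ft
h = 0.27 + 2.262 = 2.532 ft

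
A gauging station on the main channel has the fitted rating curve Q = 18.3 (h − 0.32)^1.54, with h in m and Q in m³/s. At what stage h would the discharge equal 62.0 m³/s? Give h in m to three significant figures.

h − h₀ = (Q/C)^(1/b) = (62.0/18.3)^(1/1.54) = 2.209 m
h = 0.32 + 2.209 = 2.529 m

2.53 m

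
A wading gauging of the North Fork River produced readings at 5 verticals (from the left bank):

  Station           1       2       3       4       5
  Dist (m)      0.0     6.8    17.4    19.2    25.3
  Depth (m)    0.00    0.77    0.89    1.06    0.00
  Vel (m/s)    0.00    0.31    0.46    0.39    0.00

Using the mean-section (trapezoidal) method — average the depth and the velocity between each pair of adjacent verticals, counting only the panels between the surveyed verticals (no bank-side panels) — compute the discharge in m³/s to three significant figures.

5.17 m³/s

Panel 1-2: Δb = 6.8 m, d̄ = (0.00+0.77)/2 = 0.385, v̄ = (0.00+0.31)/2 = 0.155 → q = 6.8×0.385×0.155 = 0.4058 m³/s
Panel 2-3: Δb = 10.6 m, d̄ = (0.77+0.89)/2 = 0.83, v̄ = (0.31+0.46)/2 = 0.385 → q = 10.6×0.83×0.385 = 3.387 m³/s
Panel 3-4: Δb = 1.8 m, d̄ = (0.89+1.06)/2 = 0.975, v̄ = (0.46+0.39)/2 = 0.425 → q = 1.8×0.975×0.425 = 0.7459 m³/s
Panel 4-5: Δb = 6.1 m, d̄ = (1.06+0.00)/2 = 0.53, v̄ = (0.39+0.00)/2 = 0.195 → q = 6.1×0.53×0.195 = 0.6304 m³/s
Q = Σ q = 5.169 m³/s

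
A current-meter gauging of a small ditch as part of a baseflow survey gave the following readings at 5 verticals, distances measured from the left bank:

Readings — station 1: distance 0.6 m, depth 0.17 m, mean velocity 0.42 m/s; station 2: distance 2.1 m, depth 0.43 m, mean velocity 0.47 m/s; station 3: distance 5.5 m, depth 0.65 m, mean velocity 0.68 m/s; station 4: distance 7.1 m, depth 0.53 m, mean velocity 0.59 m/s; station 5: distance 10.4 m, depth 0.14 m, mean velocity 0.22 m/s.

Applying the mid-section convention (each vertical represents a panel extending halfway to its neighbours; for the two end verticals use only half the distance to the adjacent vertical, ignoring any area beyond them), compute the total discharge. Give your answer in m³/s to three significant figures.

w_1 = (2.1 − 0.6)/2 = 0.75 m; q_1 = 0.42 × 0.17 × 0.75 = 0.05355 m³/s
w_2 = (5.5 − 0.6)/2 = 2.45 m; q_2 = 0.47 × 0.43 × 2.45 = 0.4951 m³/s
w_3 = (7.1 − 2.1)/2 = 2.5 m; q_3 = 0.68 × 0.65 × 2.5 = 1.105 m³/s
w_4 = (10.4 − 5.5)/2 = 2.45 m; q_4 = 0.59 × 0.53 × 2.45 = 0.7661 m³/s
w_5 = (10.4 − 7.1)/2 = 1.65 m; q_5 = 0.22 × 0.14 × 1.65 = 0.05082 m³/s
Q = Σ qᵢ = 2.471 m³/s

2.47 m³/s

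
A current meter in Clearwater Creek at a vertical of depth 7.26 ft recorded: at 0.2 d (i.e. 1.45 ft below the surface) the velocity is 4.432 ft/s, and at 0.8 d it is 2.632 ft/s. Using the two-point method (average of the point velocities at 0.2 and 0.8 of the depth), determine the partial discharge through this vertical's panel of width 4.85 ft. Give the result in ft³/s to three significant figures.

124 ft³/s

v̄ = (4.432 + 2.632) / 2 = 3.532 ft/s
q = v̄ × d × w = 3.532 × 7.26 × 4.85 = 124.4 ft³/s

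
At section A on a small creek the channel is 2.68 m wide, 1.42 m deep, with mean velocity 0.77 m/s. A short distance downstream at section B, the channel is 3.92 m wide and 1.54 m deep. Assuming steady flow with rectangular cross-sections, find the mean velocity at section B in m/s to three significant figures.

Q = A₁V₁ = (2.68×1.42) × 0.77 = 2.930 m³/s
A₂ = 3.92 × 1.54 = 6.037 m²
V₂ = Q/A₂ = 2.930/6.037 = 0.4854 m/s

0.485 m/s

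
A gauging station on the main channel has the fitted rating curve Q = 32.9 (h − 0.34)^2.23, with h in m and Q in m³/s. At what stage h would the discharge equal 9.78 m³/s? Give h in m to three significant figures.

0.920 m

h − h₀ = (Q/C)^(1/b) = (9.78/32.9)^(1/2.23) = 0.5804 m
h = 0.34 + 0.5804 = 0.9204 m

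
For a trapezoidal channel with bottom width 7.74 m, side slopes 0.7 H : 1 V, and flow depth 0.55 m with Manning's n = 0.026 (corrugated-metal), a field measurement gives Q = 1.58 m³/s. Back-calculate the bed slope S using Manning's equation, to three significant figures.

A = (b + z·y)·y = (7.74 + 0.7×0.55)×0.55 = 4.469 m²
P = b + 2y√(1+z²) = 7.74 + 2×0.55×√(1+0.7²) = 9.083 m
R = A/P = 4.469/9.083 = 0.4920 m
S = (Q·n / (1·A·R^(2/3)))² = (1.58×0.026 / (1×4.469×0.6232))² = 0.0002176

0.000218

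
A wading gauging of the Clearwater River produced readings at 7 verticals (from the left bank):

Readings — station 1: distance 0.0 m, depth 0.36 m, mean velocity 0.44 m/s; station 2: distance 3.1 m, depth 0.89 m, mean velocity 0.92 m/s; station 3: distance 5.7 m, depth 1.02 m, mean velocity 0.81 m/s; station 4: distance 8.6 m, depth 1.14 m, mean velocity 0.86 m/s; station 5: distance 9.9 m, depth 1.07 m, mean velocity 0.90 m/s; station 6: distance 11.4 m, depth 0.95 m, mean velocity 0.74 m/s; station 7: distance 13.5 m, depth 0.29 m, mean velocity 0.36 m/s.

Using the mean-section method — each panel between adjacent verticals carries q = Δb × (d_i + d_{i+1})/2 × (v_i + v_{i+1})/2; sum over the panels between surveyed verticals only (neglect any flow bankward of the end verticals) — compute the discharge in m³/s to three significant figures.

9.30 m³/s

Panel 1-2: Δb = 3.1 m, d̄ = (0.36+0.89)/2 = 0.625, v̄ = (0.44+0.92)/2 = 0.68 → q = 3.1×0.625×0.68 = 1.318 m³/s
Panel 2-3: Δb = 2.6 m, d̄ = (0.89+1.02)/2 = 0.955, v̄ = (0.92+0.81)/2 = 0.865 → q = 2.6×0.955×0.865 = 2.148 m³/s
Panel 3-4: Δb = 2.9 m, d̄ = (1.02+1.14)/2 = 1.08, v̄ = (0.81+0.86)/2 = 0.835 → q = 2.9×1.08×0.835 = 2.615 m³/s
Panel 4-5: Δb = 1.3 m, d̄ = (1.14+1.07)/2 = 1.105, v̄ = (0.86+0.90)/2 = 0.88 → q = 1.3×1.105×0.88 = 1.264 m³/s
Panel 5-6: Δb = 1.5 m, d̄ = (1.07+0.95)/2 = 1.01, v̄ = (0.90+0.74)/2 = 0.82 → q = 1.5×1.01×0.82 = 1.242 m³/s
Panel 6-7: Δb = 2.1 m, d̄ = (0.95+0.29)/2 = 0.62, v̄ = (0.74+0.36)/2 = 0.55 → q = 2.1×0.62×0.55 = 0.7161 m³/s
Q = Σ q = 9.303 m³/s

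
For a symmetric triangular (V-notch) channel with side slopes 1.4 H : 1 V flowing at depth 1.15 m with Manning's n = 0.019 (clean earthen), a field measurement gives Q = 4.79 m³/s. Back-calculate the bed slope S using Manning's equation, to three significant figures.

0.00665

A = z·y² = 1.4×1.15² = 1.852 m²
P = 2y√(1+z²) = 2×1.15×√(1+1.4²) = 3.957 m
R = A/P = 1.852/3.957 = 0.4679 m
S = (Q·n / (1·A·R^(2/3)))² = (4.79×0.019 / (1×1.852×0.6027))² = 0.006652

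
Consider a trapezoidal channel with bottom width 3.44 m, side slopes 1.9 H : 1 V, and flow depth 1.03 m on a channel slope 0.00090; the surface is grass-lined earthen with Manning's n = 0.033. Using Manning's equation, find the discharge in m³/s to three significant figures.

A = (b + z·y)·y = (3.44 + 1.9×1.03)×1.03 = 5.559 m²
P = b + 2y√(1+z²) = 3.44 + 2×1.03×√(1+1.9²) = 7.863 m
R = A/P = 5.559/7.863 = 0.7070 m
Q = (1/n)·A·R^(2/3)·S^(1/2) = (1/0.033) × 5.559 × 0.7070^(2/3) × 0.00090^(1/2) = 4.010 m³/s

4.01 m³/s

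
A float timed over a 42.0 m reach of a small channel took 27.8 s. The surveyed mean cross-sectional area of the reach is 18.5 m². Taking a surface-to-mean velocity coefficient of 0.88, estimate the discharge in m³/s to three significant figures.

24.6 m³/s

v_surface = L / t̄ = 42.0 / 27.8 = 1.511 m/s
v_mean = 0.88 × 1.511 = 1.329 m/s
Q = A × v_mean = 18.5 × 1.329 = 24.60 m³/s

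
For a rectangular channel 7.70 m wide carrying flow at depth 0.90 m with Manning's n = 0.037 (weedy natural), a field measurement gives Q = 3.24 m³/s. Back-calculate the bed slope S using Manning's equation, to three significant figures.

A = b·y = 7.70 × 0.90 = 6.930 m²
P = b + 2y = 7.70 + 2×0.90 = 9.500 m
R = A/P = 6.930/9.500 = 0.7295 m
S = (Q·n / (1·A·R^(2/3)))² = (3.24×0.037 / (1×6.930×0.8104))² = 0.0004557

0.000456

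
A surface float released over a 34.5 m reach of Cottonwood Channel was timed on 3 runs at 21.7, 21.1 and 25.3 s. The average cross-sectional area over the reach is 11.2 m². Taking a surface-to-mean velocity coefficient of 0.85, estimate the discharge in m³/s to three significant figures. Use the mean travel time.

t̄ = (21.7 + 21.1 + 25.3) / 3 = 22.7 s
v_surface = L / t̄ = 34.5 / 22.7 = 1.520 m/s
v_mean = 0.85 × 1.520 = 1.292 m/s
Q = A × v_mean = 11.2 × 1.292 = 14.47 m³/s

14.5 m³/s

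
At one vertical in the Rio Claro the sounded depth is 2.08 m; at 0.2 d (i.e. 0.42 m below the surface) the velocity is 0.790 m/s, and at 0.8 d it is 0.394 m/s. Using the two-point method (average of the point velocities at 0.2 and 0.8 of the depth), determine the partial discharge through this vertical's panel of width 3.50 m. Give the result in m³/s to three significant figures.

4.31 m³/s

v̄ = (0.790 + 0.394) / 2 = 0.5920 m/s
q = v̄ × d × w = 0.5920 × 2.08 × 3.50 = 4.310 m³/s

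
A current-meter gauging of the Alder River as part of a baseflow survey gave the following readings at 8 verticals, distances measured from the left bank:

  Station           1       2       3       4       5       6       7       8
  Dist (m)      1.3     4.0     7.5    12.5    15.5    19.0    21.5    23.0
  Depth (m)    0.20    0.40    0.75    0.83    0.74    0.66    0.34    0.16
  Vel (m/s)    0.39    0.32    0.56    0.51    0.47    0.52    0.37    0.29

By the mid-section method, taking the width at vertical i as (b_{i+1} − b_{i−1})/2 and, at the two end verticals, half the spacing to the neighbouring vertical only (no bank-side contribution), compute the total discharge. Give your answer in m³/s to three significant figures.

6.43 m³/s

w_1 = (4.0 − 1.3)/2 = 1.35 m; q_1 = 0.39 × 0.20 × 1.35 = 0.1053 m³/s
w_2 = (7.5 − 1.3)/2 = 3.1 m; q_2 = 0.32 × 0.40 × 3.1 = 0.3968 m³/s
w_3 = (12.5 − 4.0)/2 = 4.25 m; q_3 = 0.56 × 0.75 × 4.25 = 1.785 m³/s
w_4 = (15.5 − 7.5)/2 = 4 m; q_4 = 0.51 × 0.83 × 4 = 1.693 m³/s
w_5 = (19.0 − 12.5)/2 = 3.25 m; q_5 = 0.47 × 0.74 × 3.25 = 1.130 m³/s
w_6 = (21.5 − 15.5)/2 = 3 m; q_6 = 0.52 × 0.66 × 3 = 1.030 m³/s
w_7 = (23.0 − 19.0)/2 = 2 m; q_7 = 0.37 × 0.34 × 2 = 0.2516 m³/s
w_8 = (23.0 − 21.5)/2 = 0.75 m; q_8 = 0.29 × 0.16 × 0.75 = 0.03480 m³/s
Q = Σ qᵢ = 6.427 m³/s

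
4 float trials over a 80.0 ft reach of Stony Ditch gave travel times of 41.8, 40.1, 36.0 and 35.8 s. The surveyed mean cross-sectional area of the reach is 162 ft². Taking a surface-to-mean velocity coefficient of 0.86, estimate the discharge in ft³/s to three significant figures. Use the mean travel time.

t̄ = (41.8 + 40.1 + 36.0 + 35.8) / 4 = 38.425 s
v_surface = L / t̄ = 80.0 / 38.425 = 2.082 ft/s
v_mean = 0.86 × 2.082 = 1.791 ft/s
Q = A × v_mean = 162 × 1.791 = 290.1 ft³/s

290 ft³/s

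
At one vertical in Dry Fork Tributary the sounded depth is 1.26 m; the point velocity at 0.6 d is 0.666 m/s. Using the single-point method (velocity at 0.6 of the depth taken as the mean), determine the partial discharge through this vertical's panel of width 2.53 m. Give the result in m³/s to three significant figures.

2.12 m³/s

v̄ = v₀.₆ = 0.666 m/s
q = v̄ × d × w = 0.6660 × 1.26 × 2.53 = 2.123 m³/s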